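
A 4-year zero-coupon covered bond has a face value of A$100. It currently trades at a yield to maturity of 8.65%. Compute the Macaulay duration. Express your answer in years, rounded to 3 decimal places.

4.000 years

A zero-coupon bond has a single cash flow at maturity, so its Macaulay duration equals its maturity: 4 years.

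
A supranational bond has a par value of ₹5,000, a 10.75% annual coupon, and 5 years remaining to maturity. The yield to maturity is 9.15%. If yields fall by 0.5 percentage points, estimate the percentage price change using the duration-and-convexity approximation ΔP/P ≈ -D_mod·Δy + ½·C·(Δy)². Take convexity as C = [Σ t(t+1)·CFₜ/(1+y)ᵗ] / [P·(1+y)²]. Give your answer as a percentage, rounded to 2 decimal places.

With y = 0.0915:
  t   CF        PV=CF/(1+0.0915)^t    t·PV        t(t+1)·PV
  1       537.50       492.4416       492.4416         984.8832
  2       537.50       451.1604       902.3208       2,706.9625
  3       537.50       413.3398     1,240.0195       4,960.0779
  4       537.50       378.6897     1,514.7589       7,573.7943
  5     5,537.50     3,574.3332    17,871.6662     107,229.9970
  Σ                  5,309.9648    22,021.2069     123,455.7148
P = 5,309.9648; D_Mac = 4.14715 yrs; D_mod = 3.79949 yrs; C = 19.51516.
Duration effect: -3.79949 × (-0.005) = +0.018997
Convexity effect: 0.5 × 19.51516 × (-0.005)² = +0.0002439
ΔP/P ≈ +0.018997 + 0.0002439 = +0.019241 = +1.9241%.

+1.92%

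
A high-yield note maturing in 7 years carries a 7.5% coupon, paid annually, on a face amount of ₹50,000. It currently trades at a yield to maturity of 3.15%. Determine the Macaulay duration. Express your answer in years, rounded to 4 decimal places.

Periodic yield y = 0.0315. Discount each cash flow and weight by its year:
  t   CF        PV=CF/(1+0.0315)^t    t·PV
  1     3,750.00     3,635.4823     3,635.4823
  2     3,750.00     3,524.4618     7,048.9235
  3     3,750.00     3,416.8316    10,250.4947
  4     3,750.00     3,312.4882    13,249.9528
  5     3,750.00     3,211.3313    16,056.6563
  6     3,750.00     3,113.2635    18,679.5807
  7    53,750.00    43,260.7299   302,825.1092
  Σ                 63,474.5884   371,746.1995
Price P = Σ PV = 63,474.5884.
Macaulay duration = Σ(t·PV) / P = 371,746.1995 / 63,474.5884 = 5.85661 years.

5.8566 years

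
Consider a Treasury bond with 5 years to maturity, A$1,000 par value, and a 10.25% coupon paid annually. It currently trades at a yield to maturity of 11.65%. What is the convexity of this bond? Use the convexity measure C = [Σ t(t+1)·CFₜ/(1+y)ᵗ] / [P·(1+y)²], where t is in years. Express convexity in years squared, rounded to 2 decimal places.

18.55

With y = 0.1165:
  t   CF        PV=CF/(1+0.1165)^t    t·PV        t(t+1)·PV
  1       102.50        91.8047        91.8047         183.6095
  2       102.50        82.2255       164.4510         493.3529
  3       102.50        73.6457       220.9372         883.7490
  4       102.50        65.9613       263.8450       1,319.2252
  5     1,102.50       635.4552     3,177.2762      19,063.6570
  Σ                    949.0925     3,918.3142      21,943.5936
P = 949.0925.
Convexity = Σ t(t+1)·PV / [P·(1+y)²] = 21,943.5936 / (949.0925 × 1.246572) = 18.54735.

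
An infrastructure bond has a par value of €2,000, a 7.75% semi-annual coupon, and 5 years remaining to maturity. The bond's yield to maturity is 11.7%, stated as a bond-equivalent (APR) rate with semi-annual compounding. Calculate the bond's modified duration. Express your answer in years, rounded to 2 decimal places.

3.93 years

Periodic yield y = 0.0585. First find Macaulay duration:
  t   CF        PV=CF/(1+0.0585)^t    t·PV
  1        77.50        73.2168        73.2168
  2        77.50        69.1704       138.3407
  3        77.50        65.3475       196.0426
  4        77.50        61.7360       246.9439
  5        77.50        58.3240       291.6201
  6        77.50        55.1006       330.6038
  7        77.50        52.0554       364.3877
  8        77.50        49.1784       393.4276
  9        77.50        46.4605       418.1446
  10    2,077.50     1,176.6097    11,766.0966
  Σ                  1,707.1993    14,218.8242
P = 1,707.1993; Macaulay duration = 14,218.8242 / 1,707.1993 = 8.32874 half-year periods = 4.16437 years.
Modified duration = D_Mac / (1 + y) = 4.16437 / 1.0585 = 3.93422 years.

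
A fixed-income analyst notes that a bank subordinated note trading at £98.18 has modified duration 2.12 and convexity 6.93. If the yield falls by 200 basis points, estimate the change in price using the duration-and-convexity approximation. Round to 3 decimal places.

Duration effect: -D_mod·Δy = -2.12 × (-0.02) = +0.042400
Convexity effect: ½·C·(Δy)² = 0.5 × 6.93 × (-0.02)² = +0.0013860
ΔP/P ≈ +0.042400 + 0.0013860 = +0.043786
ΔP ≈ 98.18 × (+0.043786) = +4.29890948.

+£4.299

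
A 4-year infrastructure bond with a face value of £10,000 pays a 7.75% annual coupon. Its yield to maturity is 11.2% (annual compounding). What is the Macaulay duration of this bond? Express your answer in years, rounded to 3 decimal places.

3.563 years

Periodic yield y = 0.112. Discount each cash flow and weight by its year:
  t   CF        PV=CF/(1+0.112)^t    t·PV
  1       775.00       696.9424       696.9424
  2       775.00       626.7468     1,253.4936
  3       775.00       563.6212     1,690.8637
  4    10,775.00     7,046.9003    28,187.6014
  Σ                  8,934.2108    31,828.9011
Price P = Σ PV = 8,934.2108.
Macaulay duration = Σ(t·PV) / P = 31,828.9011 / 8,934.2108 = 3.56259 years.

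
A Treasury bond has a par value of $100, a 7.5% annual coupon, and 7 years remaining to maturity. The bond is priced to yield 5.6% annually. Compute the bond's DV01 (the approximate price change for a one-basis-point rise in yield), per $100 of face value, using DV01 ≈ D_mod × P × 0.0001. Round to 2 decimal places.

Periodic yield y = 0.056.
  t   CF        PV=CF/(1+0.056)^t    t·PV
  1         7.50         7.1023         7.1023
  2         7.50         6.7256        13.4513
  3         7.50         6.3690        19.1069
  4         7.50         6.0312        24.1249
  5         7.50         5.7114        28.5569
  6         7.50         5.4085        32.4511
  7       107.50        73.4110       513.8769
  Σ                    110.7590       638.6703
P = 110.7590; D_Mac = 5.76631 yrs; D_mod = 5.46052 yrs.
DV01 ≈ 5.46052 × 110.7590 × 0.0001 = 0.060480.

$0.06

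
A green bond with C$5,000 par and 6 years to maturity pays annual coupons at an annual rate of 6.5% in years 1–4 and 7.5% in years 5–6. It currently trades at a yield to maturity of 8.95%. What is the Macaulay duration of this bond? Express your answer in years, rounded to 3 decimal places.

5.103 years

Periodic yield y = 0.0895. Discount each cash flow and weight by its year:
  t   CF        PV=CF/(1+0.0895)^t    t·PV
  1       325.00       298.3020       298.3020
  2       325.00       273.7971       547.5943
  3       325.00       251.3053       753.9159
  4       325.00       230.6611       922.6445
  5       375.00       244.2840     1,221.4202
  6     5,375.00     3,213.7720    19,282.6319
  Σ                  4,512.1216    23,026.5088
Price P = Σ PV = 4,512.1216.
Macaulay duration = Σ(t·PV) / P = 23,026.5088 / 4,512.1216 = 5.10326 years.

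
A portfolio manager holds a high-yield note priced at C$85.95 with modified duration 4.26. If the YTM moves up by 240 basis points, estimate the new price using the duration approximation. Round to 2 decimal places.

Duration approximation: ΔP/P ≈ -D_mod · Δy = -4.26 × (+0.024) = -0.102240.
New price ≈ 85.95 × (1 - 0.102240) = 77.162472.

C$77.16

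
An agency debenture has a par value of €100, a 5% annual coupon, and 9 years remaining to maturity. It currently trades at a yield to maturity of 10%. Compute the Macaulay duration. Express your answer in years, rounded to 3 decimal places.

7.129 years

Periodic yield y = 0.1. Discount each cash flow and weight by its year:
  t   CF        PV=CF/(1+0.1)^t    t·PV
  1         5.00         4.5455         4.5455
  2         5.00         4.1322         8.2645
  3         5.00         3.7566        11.2697
  4         5.00         3.4151        13.6603
  5         5.00         3.1046        15.5230
  6         5.00         2.8224        16.9342
  7         5.00         2.5658        17.9605
  8         5.00         2.3325        18.6603
  9       105.00        44.5302       400.7722
  Σ                     71.2049       507.5902
Price P = Σ PV = 71.2049.
Macaulay duration = Σ(t·PV) / P = 507.5902 / 71.2049 = 7.12859 years.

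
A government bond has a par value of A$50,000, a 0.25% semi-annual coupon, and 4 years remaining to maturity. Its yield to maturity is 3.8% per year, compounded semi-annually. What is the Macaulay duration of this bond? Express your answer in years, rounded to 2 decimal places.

Periodic yield y = 0.019. Discount each cash flow and weight by its period:
  t   CF        PV=CF/(1+0.019)^t    t·PV
  1        62.50        61.3346        61.3346
  2        62.50        60.1910       120.3820
  3        62.50        59.0687       177.2061
  4        62.50        57.9673       231.8693
  5        62.50        56.8865       284.4324
  6        62.50        55.8258       334.9548
  7        62.50        54.7849       383.4942
  8    50,062.50    43,064.4655   344,515.7241
  Σ                 43,470.5244   346,109.3975
Price P = Σ PV = 43,470.5244.
Macaulay duration = Σ(t·PV) / P = 346,109.3975 / 43,470.5244 = 7.96193 half-year periods.
In years: 7.96193 / 2 = 3.98097 years.

3.98 years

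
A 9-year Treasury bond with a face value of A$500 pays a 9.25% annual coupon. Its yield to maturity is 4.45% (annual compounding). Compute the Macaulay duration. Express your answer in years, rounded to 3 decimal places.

Periodic yield y = 0.0445. Discount each cash flow and weight by its year:
  t   CF        PV=CF/(1+0.0445)^t    t·PV
  1        46.25        44.2796        44.2796
  2        46.25        42.3931        84.7861
  3        46.25        40.5869       121.7608
  4        46.25        38.8578       155.4311
  5        46.25        37.2023       186.0114
  6        46.25        35.6173       213.7038
  7        46.25        34.0999       238.6990
  8        46.25        32.6471       261.1765
  9       546.25       369.1607     3,322.4462
  Σ                    674.8446     4,628.2947
Price P = Σ PV = 674.8446.
Macaulay duration = Σ(t·PV) / P = 4,628.2947 / 674.8446 = 6.85831 years.

6.858 years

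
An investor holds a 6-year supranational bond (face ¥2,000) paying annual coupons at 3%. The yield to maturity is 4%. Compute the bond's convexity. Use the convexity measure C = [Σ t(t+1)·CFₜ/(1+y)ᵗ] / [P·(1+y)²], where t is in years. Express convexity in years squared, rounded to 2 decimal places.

35.11

With y = 0.04:
  t   CF        PV=CF/(1+0.04)^t    t·PV        t(t+1)·PV
  1        60.00        57.6923        57.6923         115.3846
  2        60.00        55.4734       110.9467         332.8402
  3        60.00        53.3398       160.0193         640.0774
  4        60.00        51.2883       205.1530       1,025.7650
  5        60.00        49.3156       246.5781       1,479.4688
  6     2,060.00     1,628.0479     9,768.2875      68,378.0128
  Σ                  1,895.1573    10,548.6771      71,971.5488
P = 1,895.1573.
Convexity = Σ t(t+1)·PV / [P·(1+y)²] = 71,971.5488 / (1,895.1573 × 1.081600) = 35.11146.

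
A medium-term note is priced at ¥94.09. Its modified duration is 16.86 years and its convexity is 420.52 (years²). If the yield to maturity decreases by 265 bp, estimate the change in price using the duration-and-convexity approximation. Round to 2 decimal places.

+¥55.93

Duration effect: -D_mod·Δy = -16.86 × (-0.0265) = +0.446790
Convexity effect: ½·C·(Δy)² = 0.5 × 420.52 × (-0.0265)² = +0.147655085
ΔP/P ≈ +0.446790 + 0.147655085 = +0.594445085
ΔP ≈ 94.09 × (+0.594445085) = +55.93133804765.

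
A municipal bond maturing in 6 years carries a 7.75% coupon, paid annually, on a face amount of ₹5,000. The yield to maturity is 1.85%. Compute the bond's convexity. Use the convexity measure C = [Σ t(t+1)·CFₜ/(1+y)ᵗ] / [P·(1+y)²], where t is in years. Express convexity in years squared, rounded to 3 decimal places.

With y = 0.0185:
  t   CF        PV=CF/(1+0.0185)^t    t·PV        t(t+1)·PV
  1       387.50       380.4615       380.4615         760.9229
  2       387.50       373.5508       747.1015       2,241.3046
  3       387.50       366.7656     1,100.2968       4,401.1873
  4       387.50       360.1037     1,440.4148       7,202.0738
  5       387.50       353.5628     1,767.8139      10,606.8834
  6     5,387.50     4,826.3752    28,958.2514     202,707.7595
  Σ                  6,660.8195    34,394.3399     227,920.1317
P = 6,660.8195.
Convexity = Σ t(t+1)·PV / [P·(1+y)²] = 227,920.1317 / (6,660.8195 × 1.037342) = 32.98625.

32.986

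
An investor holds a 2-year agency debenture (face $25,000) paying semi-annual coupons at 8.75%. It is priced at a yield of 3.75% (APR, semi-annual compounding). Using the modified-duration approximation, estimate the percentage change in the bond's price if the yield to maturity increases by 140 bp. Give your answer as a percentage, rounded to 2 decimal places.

Periodic yield y = 0.01875. Modified duration first:
  t   CF        PV=CF/(1+0.01875)^t    t·PV
  1     1,093.75     1,073.6196     1,073.6196
  2     1,093.75     1,053.8598     2,107.7195
  3     1,093.75     1,034.4636     3,103.3907
  4    26,093.75    24,225.1241    96,900.4963
  Σ                 27,387.0670   103,185.2262
P = 27,387.0670; D_Mac = 3.76766 half-year periods = 1.88383 yrs; D_mod = 1.88383/(1+0.01875) = 1.84916 yrs.
ΔP/P ≈ -D_mod · Δy = -1.84916 × (+0.014) = -0.025888 = -2.5888%.

-2.59%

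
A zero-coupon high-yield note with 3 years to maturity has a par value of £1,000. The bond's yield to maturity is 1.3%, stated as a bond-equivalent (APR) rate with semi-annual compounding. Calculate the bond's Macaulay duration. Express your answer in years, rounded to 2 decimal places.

A zero-coupon bond has a single cash flow at maturity, so its Macaulay duration equals its maturity: 3 years.
(Equivalently: 6 semi-annual periods ÷ 2 = 3 years.)

3.00 years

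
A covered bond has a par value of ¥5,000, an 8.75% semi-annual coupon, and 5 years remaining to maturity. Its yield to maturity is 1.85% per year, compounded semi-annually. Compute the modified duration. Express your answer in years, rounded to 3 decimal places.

4.244 years

Periodic yield y = 0.00925. First find Macaulay duration:
  t   CF        PV=CF/(1+0.00925)^t    t·PV
  1       218.75       216.7451       216.7451
  2       218.75       214.7586       429.5172
  3       218.75       212.7903       638.3708
  4       218.75       210.8400       843.3600
  5       218.75       208.9076     1,044.5381
  6       218.75       206.9929     1,241.9576
  7       218.75       205.0958     1,435.6706
  8       218.75       203.2160     1,625.7284
  9       218.75       201.3535     1,812.1817
  10    5,218.75     4,759.6927    47,596.9268
  Σ                  6,640.3926    56,884.9962
P = 6,640.3926; Macaulay duration = 56,884.9962 / 6,640.3926 = 8.56651 half-year periods = 4.28326 years.
Modified duration = D_Mac / (1 + y) = 4.28326 / 1.00925 = 4.24400 years.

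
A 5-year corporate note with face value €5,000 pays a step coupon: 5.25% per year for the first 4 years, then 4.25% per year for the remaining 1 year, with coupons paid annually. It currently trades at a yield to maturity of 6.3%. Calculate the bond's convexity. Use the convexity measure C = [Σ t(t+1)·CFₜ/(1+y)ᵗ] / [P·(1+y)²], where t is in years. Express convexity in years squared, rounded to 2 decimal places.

With y = 0.063:
  t   CF        PV=CF/(1+0.063)^t    t·PV        t(t+1)·PV
  1       262.50       246.9426       246.9426         493.8852
  2       262.50       232.3073       464.6145       1,393.8435
  3       262.50       218.5393       655.6178       2,622.4714
  4       262.50       205.5873       822.3491       4,111.7457
  5     5,212.50     3,840.4290    19,202.1452     115,212.8713
  Σ                  4,743.8055    21,391.6693     123,834.8172
P = 4,743.8055.
Convexity = Σ t(t+1)·PV / [P·(1+y)²] = 123,834.8172 / (4,743.8055 × 1.129969) = 23.10199.

23.10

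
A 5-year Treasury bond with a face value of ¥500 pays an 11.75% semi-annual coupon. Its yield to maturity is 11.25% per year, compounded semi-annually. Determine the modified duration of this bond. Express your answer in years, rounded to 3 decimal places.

3.721 years

Periodic yield y = 0.05625. First find Macaulay duration:
  t   CF        PV=CF/(1+0.05625)^t    t·PV
  1       29.375        27.8107        27.8107
  2       29.375        26.3296        52.6592
  3       29.375        24.9274        74.7823
  4       29.375        23.5999        94.3998
  5       29.375        22.3431       111.7157
  6       29.375        21.1533       126.9196
  7       29.375        20.0268       140.1874
  8       29.375        18.9603       151.6820
  9       29.375        17.9505       161.5548
  10     529.375       306.2642     3,062.6418
  Σ                    509.3658     4,004.3533
P = 509.3658; Macaulay duration = 4,004.3533 / 509.3658 = 7.86145 half-year periods = 3.93072 years.
Modified duration = D_Mac / (1 + y) = 3.93072 / 1.05625 = 3.72140 years.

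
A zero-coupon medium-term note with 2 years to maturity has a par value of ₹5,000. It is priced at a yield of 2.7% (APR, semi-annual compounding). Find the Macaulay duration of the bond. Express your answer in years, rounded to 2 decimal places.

A zero-coupon bond has a single cash flow at maturity, so its Macaulay duration equals its maturity: 2 years.
(Equivalently: 4 semi-annual periods ÷ 2 = 2 years.)

2.00 years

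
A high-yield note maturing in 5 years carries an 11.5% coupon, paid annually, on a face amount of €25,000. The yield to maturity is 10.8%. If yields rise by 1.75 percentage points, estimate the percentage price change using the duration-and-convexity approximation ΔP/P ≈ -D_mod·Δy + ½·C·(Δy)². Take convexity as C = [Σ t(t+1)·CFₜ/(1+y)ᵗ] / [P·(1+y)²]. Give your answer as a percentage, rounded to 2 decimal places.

With y = 0.108:
  t   CF        PV=CF/(1+0.108)^t    t·PV        t(t+1)·PV
  1     2,875.00     2,594.7653     2,594.7653       5,189.5307
  2     2,875.00     2,341.8460     4,683.6920      14,051.0759
  3     2,875.00     2,113.5794     6,340.7382      25,362.9528
  4     2,875.00     1,907.5626     7,630.2505      38,151.2527
  5    27,875.00    16,692.2959    83,461.4794     500,768.8763
  Σ                 25,650.0492   104,710.9254     583,523.6884
P = 25,650.0492; D_Mac = 4.08229 yrs; D_mod = 3.68438 yrs; C = 18.53065.
Duration effect: -3.68438 × (+0.0175) = -0.064477
Convexity effect: 0.5 × 18.53065 × (0.0175)² = +0.0028375
ΔP/P ≈ -0.064477 + 0.0028375 = -0.061639 = -6.1639%.

-6.16%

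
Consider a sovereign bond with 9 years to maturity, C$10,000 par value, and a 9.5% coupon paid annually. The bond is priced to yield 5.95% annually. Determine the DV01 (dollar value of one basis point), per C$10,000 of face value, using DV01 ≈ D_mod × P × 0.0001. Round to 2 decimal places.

Periodic yield y = 0.0595.
  t   CF        PV=CF/(1+0.0595)^t    t·PV
  1       950.00       896.6494       896.6494
  2       950.00       846.2948     1,692.5896
  3       950.00       798.7681     2,396.3044
  4       950.00       753.9104     3,015.6418
  5       950.00       711.5719     3,557.8596
  6       950.00       671.6111     4,029.6664
  7       950.00       633.8943     4,437.2604
  8       950.00       598.2957     4,786.3660
  9    10,950.00     6,508.8681    58,579.8128
  Σ                 12,419.8639    83,392.1503
P = 12,419.8639; D_Mac = 6.71442 yrs; D_mod = 6.33735 yrs.
DV01 ≈ 6.33735 × 12,419.8639 × 0.0001 = 7.870897.

C$7.87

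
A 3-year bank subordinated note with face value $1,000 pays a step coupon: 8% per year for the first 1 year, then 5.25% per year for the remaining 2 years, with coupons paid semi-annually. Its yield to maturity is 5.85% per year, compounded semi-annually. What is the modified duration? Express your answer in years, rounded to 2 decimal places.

Periodic yield y = 0.02925. First find Macaulay duration:
  t   CF        PV=CF/(1+0.02925)^t    t·PV
  1        40.00        38.8632        38.8632
  2        40.00        37.7588        75.5176
  3        26.25        24.0750        72.2251
  4        26.25        23.3908        93.5634
  5        26.25        22.7261       113.6305
  6     1,026.25       863.2328     5,179.3966
  Σ                  1,010.0468     5,573.1964
P = 1,010.0468; Macaulay duration = 5,573.1964 / 1,010.0468 = 5.51776 half-year periods = 2.75888 years.
Modified duration = D_Mac / (1 + y) = 2.75888 / 1.02925 = 2.68048 years.

2.68 years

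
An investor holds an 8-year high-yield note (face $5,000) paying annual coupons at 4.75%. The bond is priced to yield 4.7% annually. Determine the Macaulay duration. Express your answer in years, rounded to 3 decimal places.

6.841 years

Periodic yield y = 0.047. Discount each cash flow and weight by its year:
  t   CF        PV=CF/(1+0.047)^t    t·PV
  1       237.50       226.8386       226.8386
  2       237.50       216.6558       433.3115
  3       237.50       206.9301       620.7902
  4       237.50       197.6409       790.5637
  5       237.50       188.7688       943.8440
  6       237.50       180.2949     1,081.7696
  7       237.50       172.2015     1,205.4103
  8     5,237.50     3,627.0253    29,016.2022
  Σ                  5,016.3558    34,318.7301
Price P = Σ PV = 5,016.3558.
Macaulay duration = Σ(t·PV) / P = 34,318.7301 / 5,016.3558 = 6.84137 years.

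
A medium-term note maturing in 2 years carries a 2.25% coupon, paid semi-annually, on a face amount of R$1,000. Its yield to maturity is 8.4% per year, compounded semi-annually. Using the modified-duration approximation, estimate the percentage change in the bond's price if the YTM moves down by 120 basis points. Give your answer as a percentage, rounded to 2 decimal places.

+2.26%

Periodic yield y = 0.042. Modified duration first:
  t   CF        PV=CF/(1+0.042)^t    t·PV
  1        11.25        10.7965        10.7965
  2        11.25        10.3614        20.7227
  3        11.25         9.9437        29.8312
  4     1,011.25       857.8032     3,431.2128
  Σ                    888.9048     3,492.5632
P = 888.9048; D_Mac = 3.92906 half-year periods = 1.96453 yrs; D_mod = 1.96453/(1+0.042) = 1.88535 yrs.
ΔP/P ≈ -D_mod · Δy = -1.88535 × (-0.012) = +0.022624 = +2.2624%.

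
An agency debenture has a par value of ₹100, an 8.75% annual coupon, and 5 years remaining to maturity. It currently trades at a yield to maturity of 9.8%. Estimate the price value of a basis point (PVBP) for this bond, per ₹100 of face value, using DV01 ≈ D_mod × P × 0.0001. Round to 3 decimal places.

Periodic yield y = 0.098.
  t   CF        PV=CF/(1+0.098)^t    t·PV
  1         8.75         7.9690         7.9690
  2         8.75         7.2578        14.5155
  3         8.75         6.6100        19.8300
  4         8.75         6.0200        24.0801
  5       108.75        68.1424       340.7121
  Σ                     95.9993       407.1068
P = 95.9993; D_Mac = 4.24073 yrs; D_mod = 3.86223 yrs.
DV01 ≈ 3.86223 × 95.9993 × 0.0001 = 0.037077.

₹0.037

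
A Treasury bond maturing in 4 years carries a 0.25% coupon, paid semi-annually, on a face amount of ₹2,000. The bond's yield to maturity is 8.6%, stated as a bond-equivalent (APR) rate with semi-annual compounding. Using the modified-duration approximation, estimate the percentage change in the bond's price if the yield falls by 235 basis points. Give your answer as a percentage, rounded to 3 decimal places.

+8.964%

Periodic yield y = 0.043. Modified duration first:
  t   CF        PV=CF/(1+0.043)^t    t·PV
  1         2.50         2.3969         2.3969
  2         2.50         2.2981         4.5962
  3         2.50         2.2034         6.6101
  4         2.50         2.1125         8.4501
  5         2.50         2.0254        10.1272
  6         2.50         1.9419        11.6516
  7         2.50         1.8619        13.0331
  8     2,002.50     1,429.8749    11,438.9996
  Σ                  1,444.7151    11,495.8648
P = 1,444.7151; D_Mac = 7.95718 half-year periods = 3.97859 yrs; D_mod = 3.97859/(1+0.043) = 3.81457 yrs.
ΔP/P ≈ -D_mod · Δy = -3.81457 × (-0.0235) = +0.089642 = +8.9642%.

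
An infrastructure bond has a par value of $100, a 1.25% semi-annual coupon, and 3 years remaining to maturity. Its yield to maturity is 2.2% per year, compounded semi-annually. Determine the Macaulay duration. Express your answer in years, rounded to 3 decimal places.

2.953 years

Periodic yield y = 0.011. Discount each cash flow and weight by its period:
  t   CF        PV=CF/(1+0.011)^t    t·PV
  1        0.625         0.6182         0.6182
  2        0.625         0.6115         1.2229
  3        0.625         0.6048         1.8145
  4        0.625         0.5982         2.3930
  5        0.625         0.5917         2.9587
  6      100.625        94.2321       565.3927
  Σ                     97.2566       574.3999
Price P = Σ PV = 97.2566.
Macaulay duration = Σ(t·PV) / P = 574.3999 / 97.2566 = 5.90603 half-year periods.
In years: 5.90603 / 2 = 2.95301 years.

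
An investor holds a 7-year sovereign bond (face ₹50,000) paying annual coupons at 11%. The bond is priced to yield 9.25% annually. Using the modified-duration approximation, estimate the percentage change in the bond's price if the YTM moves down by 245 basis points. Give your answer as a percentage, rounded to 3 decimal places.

Periodic yield y = 0.0925. Modified duration first:
  t   CF        PV=CF/(1+0.0925)^t    t·PV
  1     5,500.00     5,034.3249     5,034.3249
  2     5,500.00     4,608.0778     9,216.1555
  3     5,500.00     4,217.9201    12,653.7604
  4     5,500.00     3,860.7965    15,443.1859
  5     5,500.00     3,533.9098    17,669.5490
  6     5,500.00     3,234.7001    19,408.2003
  7    55,500.00    29,877.4043   209,141.8299
  Σ                 54,367.1334   288,567.0060
P = 54,367.1334; D_Mac = 5.30775 yrs; D_mod = 5.30775/(1+0.0925) = 4.85835 yrs.
ΔP/P ≈ -D_mod · Δy = -4.85835 × (-0.0245) = +0.119030 = +11.9030%.

+11.903%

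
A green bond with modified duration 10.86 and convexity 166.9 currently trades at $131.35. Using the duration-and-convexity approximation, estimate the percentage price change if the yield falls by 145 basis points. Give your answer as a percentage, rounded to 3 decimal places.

+17.502%

Duration effect: -D_mod·Δy = -10.86 × (-0.0145) = +0.157470
Convexity effect: ½·C·(Δy)² = 0.5 × 166.9 × (-0.0145)² = +0.0175453625
ΔP/P ≈ +0.157470 + 0.0175453625 = +0.1750153625
= +17.50153625%.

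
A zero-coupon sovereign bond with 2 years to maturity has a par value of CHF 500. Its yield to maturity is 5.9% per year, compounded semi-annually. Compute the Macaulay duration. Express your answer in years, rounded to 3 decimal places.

2.000 years

A zero-coupon bond has a single cash flow at maturity, so its Macaulay duration equals its maturity: 2 years.
(Equivalently: 4 semi-annual periods ÷ 2 = 2 years.)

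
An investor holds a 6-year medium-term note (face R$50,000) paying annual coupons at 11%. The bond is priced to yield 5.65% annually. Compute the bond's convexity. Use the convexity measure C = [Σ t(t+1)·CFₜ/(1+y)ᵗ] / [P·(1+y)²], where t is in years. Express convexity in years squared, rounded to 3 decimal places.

28.106

With y = 0.0565:
  t   CF        PV=CF/(1+0.0565)^t    t·PV        t(t+1)·PV
  1     5,500.00     5,205.8684     5,205.8684      10,411.7369
  2     5,500.00     4,927.4666     9,854.9331      29,564.7994
  3     5,500.00     4,663.9532    13,991.8596      55,967.4386
  4     5,500.00     4,414.5321    17,658.1286      88,290.6430
  5     5,500.00     4,178.4497    20,892.2487     125,353.4922
  6    55,500.00    39,909.4713   239,456.8280   1,676,197.7957
  Σ                 63,299.7414   307,059.8665   1,985,785.9057
P = 63,299.7414.
Convexity = Σ t(t+1)·PV / [P·(1+y)²] = 1,985,785.9057 / (63,299.7414 × 1.116192) = 28.10551.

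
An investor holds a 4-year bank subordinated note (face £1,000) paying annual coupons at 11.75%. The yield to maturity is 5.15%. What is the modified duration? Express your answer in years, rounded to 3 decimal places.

3.304 years

Periodic yield y = 0.0515. First find Macaulay duration:
  t   CF        PV=CF/(1+0.0515)^t    t·PV
  1       117.50       111.7451       111.7451
  2       117.50       106.2721       212.5442
  3       117.50       101.0672       303.2015
  4     1,117.50       914.1352     3,656.5407
  Σ                  1,233.2196     4,284.0315
P = 1,233.2196; Macaulay duration = 4,284.0315 / 1,233.2196 = 3.47386 years.
Modified duration = D_Mac / (1 + y) = 3.47386 / 1.0515 = 3.30372 years.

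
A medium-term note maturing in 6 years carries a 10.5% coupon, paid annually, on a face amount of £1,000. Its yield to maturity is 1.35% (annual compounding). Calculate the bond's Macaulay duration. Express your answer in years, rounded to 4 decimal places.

4.9982 years

Periodic yield y = 0.0135. Discount each cash flow and weight by its year:
  t   CF        PV=CF/(1+0.0135)^t    t·PV
  1       105.00       103.6014       103.6014
  2       105.00       102.2214       204.4428
  3       105.00       100.8598       302.5794
  4       105.00        99.5163       398.0653
  5       105.00        98.1907       490.9537
  6     1,105.00     1,019.5764     6,117.4582
  Σ                  1,523.9660     7,617.1007
Price P = Σ PV = 1,523.9660.
Macaulay duration = Σ(t·PV) / P = 7,617.1007 / 1,523.9660 = 4.99821 years.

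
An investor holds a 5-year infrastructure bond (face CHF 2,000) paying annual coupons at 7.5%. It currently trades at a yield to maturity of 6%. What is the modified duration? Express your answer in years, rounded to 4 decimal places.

Periodic yield y = 0.06. First find Macaulay duration:
  t   CF        PV=CF/(1+0.06)^t    t·PV
  1       150.00       141.5094       141.5094
  2       150.00       133.4995       266.9989
  3       150.00       125.9429       377.8287
  4       150.00       118.8140       475.2562
  5     2,150.00     1,606.6051     8,033.0254
  Σ                  2,126.3709     9,294.6186
P = 2,126.3709; Macaulay duration = 9,294.6186 / 2,126.3709 = 4.37112 years.
Modified duration = D_Mac / (1 + y) = 4.37112 / 1.06 = 4.12370 years.

4.1237 years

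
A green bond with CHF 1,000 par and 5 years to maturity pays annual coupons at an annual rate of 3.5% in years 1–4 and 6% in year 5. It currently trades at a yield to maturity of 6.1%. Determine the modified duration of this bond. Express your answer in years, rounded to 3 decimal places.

4.390 years

Periodic yield y = 0.061. First find Macaulay duration:
  t   CF        PV=CF/(1+0.061)^t    t·PV
  1        35.00        32.9877        32.9877
  2        35.00        31.0912        62.1824
  3        35.00        29.3037        87.9110
  4        35.00        27.6189       110.4756
  5     1,060.00       788.3679     3,941.8396
  Σ                    909.3694     4,235.3964
P = 909.3694; Macaulay duration = 4,235.3964 / 909.3694 = 4.65751 years.
Modified duration = D_Mac / (1 + y) = 4.65751 / 1.061 = 4.38974 years.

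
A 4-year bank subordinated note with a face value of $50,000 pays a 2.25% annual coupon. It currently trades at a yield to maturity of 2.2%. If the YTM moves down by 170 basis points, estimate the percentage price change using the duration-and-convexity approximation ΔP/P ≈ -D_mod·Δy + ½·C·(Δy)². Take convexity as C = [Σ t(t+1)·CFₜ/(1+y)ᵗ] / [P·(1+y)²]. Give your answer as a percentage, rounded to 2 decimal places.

+6.70%

With y = 0.022:
  t   CF        PV=CF/(1+0.022)^t    t·PV        t(t+1)·PV
  1     1,125.00     1,100.7828     1,100.7828       2,201.5656
  2     1,125.00     1,077.0869     2,154.1737       6,462.5212
  3     1,125.00     1,053.9010     3,161.7031      12,646.8125
  4    51,125.00    46,862.9623   187,451.8492     937,259.2462
  Σ                 50,094.7330   193,868.5089     958,570.1455
P = 50,094.7330; D_Mac = 3.87004 yrs; D_mod = 3.78673 yrs; C = 18.32019.
Duration effect: -3.78673 × (-0.017) = +0.064374
Convexity effect: 0.5 × 18.32019 × (-0.017)² = +0.0026473
ΔP/P ≈ +0.064374 + 0.0026473 = +0.067022 = +6.7022%.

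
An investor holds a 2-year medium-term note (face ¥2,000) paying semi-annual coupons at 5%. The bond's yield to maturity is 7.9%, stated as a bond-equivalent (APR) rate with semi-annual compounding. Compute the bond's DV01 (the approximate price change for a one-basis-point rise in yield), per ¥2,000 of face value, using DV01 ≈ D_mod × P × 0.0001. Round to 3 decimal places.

¥0.351

Periodic yield y = 0.0395.
  t   CF        PV=CF/(1+0.0395)^t    t·PV
  1        50.00        48.1000        48.1000
  2        50.00        46.2723        92.5446
  3        50.00        44.5140       133.5420
  4     2,050.00     1,755.7225     7,022.8902
  Σ                  1,894.6089     7,297.0768
P = 1,894.6089; D_Mac = 3.85150 half-year periods = 1.92575 yrs; D_mod = 1.85257 yrs.
DV01 ≈ 1.85257 × 1,894.6089 × 0.0001 = 0.350990.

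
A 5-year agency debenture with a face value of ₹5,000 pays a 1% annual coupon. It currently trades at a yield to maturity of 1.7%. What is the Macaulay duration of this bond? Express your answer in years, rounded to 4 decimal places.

4.9000 years

Periodic yield y = 0.017. Discount each cash flow and weight by its year:
  t   CF        PV=CF/(1+0.017)^t    t·PV
  1        50.00        49.1642        49.1642
  2        50.00        48.3424        96.6848
  3        50.00        47.5343       142.6029
  4        50.00        46.7397       186.9589
  5     5,050.00     4,641.8020    23,209.0101
  Σ                  4,833.5827    23,684.4209
Price P = Σ PV = 4,833.5827.
Macaulay duration = Σ(t·PV) / P = 23,684.4209 / 4,833.5827 = 4.89997 years.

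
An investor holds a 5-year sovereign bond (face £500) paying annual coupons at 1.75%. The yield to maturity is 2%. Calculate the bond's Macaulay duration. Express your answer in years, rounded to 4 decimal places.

Periodic yield y = 0.02. Discount each cash flow and weight by its year:
  t   CF        PV=CF/(1+0.02)^t    t·PV
  1         8.75         8.5784         8.5784
  2         8.75         8.4102        16.8205
  3         8.75         8.2453        24.7360
  4         8.75         8.0836        32.3346
  5       508.75       460.7905     2,303.9527
  Σ                    494.1082     2,386.4222
Price P = Σ PV = 494.1082.
Macaulay duration = Σ(t·PV) / P = 2,386.4222 / 494.1082 = 4.82976 years.

4.8298 years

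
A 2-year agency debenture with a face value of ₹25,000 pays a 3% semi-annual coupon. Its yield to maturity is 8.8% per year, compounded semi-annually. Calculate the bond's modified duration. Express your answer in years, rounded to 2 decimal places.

1.87 years

Periodic yield y = 0.044. First find Macaulay duration:
  t   CF        PV=CF/(1+0.044)^t    t·PV
  1       375.00       359.1954       359.1954
  2       375.00       344.0569       688.1138
  3       375.00       329.5564       988.6692
  4    25,375.00    21,360.1381    85,440.5524
  Σ                 22,392.9468    87,476.5309
P = 22,392.9468; Macaulay duration = 87,476.5309 / 22,392.9468 = 3.90643 half-year periods = 1.95322 years.
Modified duration = D_Mac / (1 + y) = 1.95322 / 1.044 = 1.87090 years.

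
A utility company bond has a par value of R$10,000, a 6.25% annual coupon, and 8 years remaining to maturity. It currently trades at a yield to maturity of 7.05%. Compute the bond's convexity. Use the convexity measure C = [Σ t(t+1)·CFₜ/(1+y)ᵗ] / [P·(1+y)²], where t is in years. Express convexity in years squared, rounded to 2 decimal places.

47.30

With y = 0.0705:
  t   CF        PV=CF/(1+0.0705)^t    t·PV        t(t+1)·PV
  1       625.00       583.8393       583.8393       1,167.6787
  2       625.00       545.3894     1,090.7788       3,272.3363
  3       625.00       509.4716     1,528.4149       6,113.6595
  4       625.00       475.9193     1,903.6773       9,518.3863
  5       625.00       444.5767     2,222.8833      13,337.2998
  6       625.00       415.2981     2,491.7888      17,442.5219
  7       625.00       387.9478     2,715.6347      21,725.0779
  8    10,625.00     6,160.7781    49,286.2247     443,576.0223
  Σ                  9,523.2204    61,823.2418     516,152.9827
P = 9,523.2204.
Convexity = Σ t(t+1)·PV / [P·(1+y)²] = 516,152.9827 / (9,523.2204 × 1.145970) = 47.29566.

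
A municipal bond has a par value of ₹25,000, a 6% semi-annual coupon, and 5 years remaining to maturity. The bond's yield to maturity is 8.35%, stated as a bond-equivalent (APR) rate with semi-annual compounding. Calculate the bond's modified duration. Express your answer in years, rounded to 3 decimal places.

4.181 years

Periodic yield y = 0.04175. First find Macaulay duration:
  t   CF        PV=CF/(1+0.04175)^t    t·PV
  1       750.00       719.9424       719.9424
  2       750.00       691.0894     1,382.1788
  3       750.00       663.3928     1,990.1783
  4       750.00       636.8061     2,547.2245
  5       750.00       611.2850     3,056.4249
  6       750.00       586.7866     3,520.7198
  7       750.00       563.2701     3,942.8907
  8       750.00       540.6960     4,325.5683
  9       750.00       519.0267     4,671.2401
  10   25,750.00    17,105.7508   171,057.5085
  Σ                 22,638.0460   197,213.8763
P = 22,638.0460; Macaulay duration = 197,213.8763 / 22,638.0460 = 8.71161 half-year periods = 4.35581 years.
Modified duration = D_Mac / (1 + y) = 4.35581 / 1.04175 = 4.18124 years.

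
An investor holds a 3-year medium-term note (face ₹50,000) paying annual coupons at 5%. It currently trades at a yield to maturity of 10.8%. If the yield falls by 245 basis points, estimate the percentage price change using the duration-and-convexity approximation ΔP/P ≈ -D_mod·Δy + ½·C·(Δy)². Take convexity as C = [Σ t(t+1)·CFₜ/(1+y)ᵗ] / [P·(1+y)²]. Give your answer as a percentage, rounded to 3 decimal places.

With y = 0.108:
  t   CF        PV=CF/(1+0.108)^t    t·PV        t(t+1)·PV
  1     2,500.00     2,256.3177     2,256.3177       4,512.6354
  2     2,500.00     2,036.3878     4,072.7756      12,218.3268
  3    52,500.00    38,595.7978   115,787.3933     463,149.5733
  Σ                 42,888.5033   122,116.4866     479,880.5355
P = 42,888.5033; D_Mac = 2.84730 yrs; D_mod = 2.56977 yrs; C = 9.11408.
Duration effect: -2.56977 × (-0.0245) = +0.062959
Convexity effect: 0.5 × 9.11408 × (-0.0245)² = +0.0027354
ΔP/P ≈ +0.062959 + 0.0027354 = +0.065695 = +6.5695%.

+6.569%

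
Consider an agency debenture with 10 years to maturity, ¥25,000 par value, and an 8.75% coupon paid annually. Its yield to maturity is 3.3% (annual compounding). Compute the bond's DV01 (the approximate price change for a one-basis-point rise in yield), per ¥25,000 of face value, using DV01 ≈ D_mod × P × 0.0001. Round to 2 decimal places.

¥26.80

Periodic yield y = 0.033.
  t   CF        PV=CF/(1+0.033)^t    t·PV
  1     2,187.50     2,117.6186     2,117.6186
  2     2,187.50     2,049.9696     4,099.9392
  3     2,187.50     1,984.4817     5,953.4451
  4     2,187.50     1,921.0859     7,684.3434
  5     2,187.50     1,859.7153     9,298.5763
  6     2,187.50     1,800.3052    10,801.8311
  7     2,187.50     1,742.7930    12,199.5511
  8     2,187.50     1,687.1181    13,496.9449
  9     2,187.50     1,633.2218    14,698.9962
  10   27,187.50    19,650.1586   196,501.5856
  Σ                 36,446.4677   276,852.8316
P = 36,446.4677; D_Mac = 7.59615 yrs; D_mod = 7.35348 yrs.
DV01 ≈ 7.35348 × 36,446.4677 × 0.0001 = 26.800855.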